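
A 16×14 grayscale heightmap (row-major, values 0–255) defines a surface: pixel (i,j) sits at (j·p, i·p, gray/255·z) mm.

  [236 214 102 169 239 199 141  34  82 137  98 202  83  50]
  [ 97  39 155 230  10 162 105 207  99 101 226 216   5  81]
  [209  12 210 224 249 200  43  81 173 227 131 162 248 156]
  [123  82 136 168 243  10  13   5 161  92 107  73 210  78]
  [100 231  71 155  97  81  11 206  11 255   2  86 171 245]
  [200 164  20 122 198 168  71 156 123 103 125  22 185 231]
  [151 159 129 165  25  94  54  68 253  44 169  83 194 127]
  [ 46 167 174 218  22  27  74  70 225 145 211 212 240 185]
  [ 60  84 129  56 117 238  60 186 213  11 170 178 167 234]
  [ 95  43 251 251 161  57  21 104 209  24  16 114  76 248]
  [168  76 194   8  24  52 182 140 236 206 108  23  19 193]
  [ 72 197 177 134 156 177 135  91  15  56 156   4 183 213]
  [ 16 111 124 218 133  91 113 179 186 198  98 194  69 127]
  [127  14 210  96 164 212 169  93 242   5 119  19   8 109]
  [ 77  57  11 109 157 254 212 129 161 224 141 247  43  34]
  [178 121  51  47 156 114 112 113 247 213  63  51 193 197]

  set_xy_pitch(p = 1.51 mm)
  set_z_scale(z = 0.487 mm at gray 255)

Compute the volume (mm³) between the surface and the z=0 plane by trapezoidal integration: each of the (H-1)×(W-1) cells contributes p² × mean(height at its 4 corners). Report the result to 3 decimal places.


height_mm = gray/255 × 0.487; cell vol = 1.51² × mean(4 corners)
unit = 1.51² × 0.487 / (4×255) = 0.00108864 mm³ per gray-sum
row 0: Σ corner-gray over 13 cells = 6974  → 7.5921
row 1: Σ corner-gray over 13 cells = 7573  → 8.2442
row 2: Σ corner-gray over 13 cells = 7086  → 7.7141
row 3: Σ corner-gray over 13 cells = 5900  → 6.4230
row 4: Σ corner-gray over 13 cells = 6444  → 7.0152
row 5: Σ corner-gray over 13 cells = 6497  → 7.0729
row 6: Σ corner-gray over 13 cells = 6953  → 7.5693
row 7: Σ corner-gray over 13 cells = 7313  → 7.9612
row 8: Σ corner-gray over 13 cells = 6509  → 7.0859
row 9: Σ corner-gray over 13 cells = 5894  → 6.4164
row 10: Σ corner-gray over 13 cells = 6144  → 6.6886
row 11: Σ corner-gray over 13 cells = 6818  → 7.4223
row 12: Σ corner-gray over 13 cells = 6509  → 7.0859
row 13: Σ corner-gray over 13 cells = 6539  → 7.1186
row 14: Σ corner-gray over 13 cells = 6938  → 7.5530
Σ rows: total corner-gray = 100091  → 108.9627 mm³

108.963


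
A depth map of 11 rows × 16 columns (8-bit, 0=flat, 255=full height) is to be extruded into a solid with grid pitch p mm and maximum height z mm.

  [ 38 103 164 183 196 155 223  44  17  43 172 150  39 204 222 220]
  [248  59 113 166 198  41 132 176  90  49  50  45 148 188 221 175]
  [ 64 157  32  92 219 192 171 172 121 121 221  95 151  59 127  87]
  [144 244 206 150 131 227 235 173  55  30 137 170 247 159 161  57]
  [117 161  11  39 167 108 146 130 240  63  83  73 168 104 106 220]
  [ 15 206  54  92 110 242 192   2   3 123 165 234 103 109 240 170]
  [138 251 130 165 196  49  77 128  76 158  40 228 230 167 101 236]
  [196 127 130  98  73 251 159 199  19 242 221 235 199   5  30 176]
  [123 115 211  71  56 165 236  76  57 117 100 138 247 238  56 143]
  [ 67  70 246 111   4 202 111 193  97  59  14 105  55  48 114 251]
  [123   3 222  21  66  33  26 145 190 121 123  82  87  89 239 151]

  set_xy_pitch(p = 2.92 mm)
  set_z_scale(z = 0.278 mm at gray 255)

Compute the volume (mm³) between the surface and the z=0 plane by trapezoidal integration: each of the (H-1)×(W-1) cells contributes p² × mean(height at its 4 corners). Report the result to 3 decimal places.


184.315

height_mm = gray/255 × 0.278; cell vol = 2.92² × mean(4 corners)
unit = 2.92² × 0.278 / (4×255) = 0.00232386 mm³ per gray-sum
row 0: Σ corner-gray over 15 cells = 7863  → 18.2725
row 1: Σ corner-gray over 15 cells = 7786  → 18.0936
row 2: Σ corner-gray over 15 cells = 8862  → 20.5941
row 3: Σ corner-gray over 15 cells = 8386  → 19.4879
row 4: Σ corner-gray over 15 cells = 7470  → 17.3592
row 5: Σ corner-gray over 15 cells = 8301  → 19.2904
row 6: Σ corner-gray over 15 cells = 8714  → 20.2501
row 7: Σ corner-gray over 15 cells = 8380  → 19.4740
row 8: Σ corner-gray over 15 cells = 7208  → 16.7504
row 9: Σ corner-gray over 15 cells = 6344  → 14.7426
Σ rows: total corner-gray = 79314  → 184.3148 mm³


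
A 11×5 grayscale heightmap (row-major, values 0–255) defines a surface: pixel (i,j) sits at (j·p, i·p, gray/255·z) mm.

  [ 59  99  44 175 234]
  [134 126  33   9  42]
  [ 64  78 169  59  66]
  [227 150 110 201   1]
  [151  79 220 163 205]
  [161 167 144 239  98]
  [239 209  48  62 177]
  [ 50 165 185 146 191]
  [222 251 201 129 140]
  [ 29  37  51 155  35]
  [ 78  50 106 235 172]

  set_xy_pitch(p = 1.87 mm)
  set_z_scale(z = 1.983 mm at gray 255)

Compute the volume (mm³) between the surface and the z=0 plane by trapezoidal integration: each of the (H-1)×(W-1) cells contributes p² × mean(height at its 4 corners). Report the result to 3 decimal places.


height_mm = gray/255 × 1.983; cell vol = 1.87² × mean(4 corners)
unit = 1.87² × 1.983 / (4×255) = 0.00679839 mm³ per gray-sum
row 0: Σ corner-gray over 4 cells = 1441  → 9.7965
row 1: Σ corner-gray over 4 cells = 1254  → 8.5252
row 2: Σ corner-gray over 4 cells = 1892  → 12.8625
row 3: Σ corner-gray over 4 cells = 2430  → 16.5201
row 4: Σ corner-gray over 4 cells = 2639  → 17.9409
row 5: Σ corner-gray over 4 cells = 2413  → 16.4045
row 6: Σ corner-gray over 4 cells = 2287  → 15.5479
row 7: Σ corner-gray over 4 cells = 2757  → 18.7431
row 8: Σ corner-gray over 4 cells = 2074  → 14.0999
row 9: Σ corner-gray over 4 cells = 1582  → 10.7550
Σ rows: total corner-gray = 20769  → 141.1957 mm³

141.196


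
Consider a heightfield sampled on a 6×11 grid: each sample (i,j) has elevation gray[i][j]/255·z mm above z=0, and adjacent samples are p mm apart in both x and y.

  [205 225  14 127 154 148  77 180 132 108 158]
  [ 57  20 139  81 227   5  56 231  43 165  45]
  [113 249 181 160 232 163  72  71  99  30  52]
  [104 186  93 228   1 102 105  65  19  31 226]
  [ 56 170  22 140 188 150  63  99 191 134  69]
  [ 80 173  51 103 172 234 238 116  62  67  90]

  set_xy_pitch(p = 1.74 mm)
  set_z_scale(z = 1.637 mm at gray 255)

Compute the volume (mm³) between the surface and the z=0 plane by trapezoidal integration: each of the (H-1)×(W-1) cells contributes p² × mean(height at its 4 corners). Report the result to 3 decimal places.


height_mm = gray/255 × 1.637; cell vol = 1.74² × mean(4 corners)
unit = 1.74² × 1.637 / (4×255) = 0.004859 mm³ per gray-sum
row 0: Σ corner-gray over 10 cells = 4729  → 22.9782
row 1: Σ corner-gray over 10 cells = 4715  → 22.9102
row 2: Σ corner-gray over 10 cells = 4669  → 22.6867
row 3: Σ corner-gray over 10 cells = 4429  → 21.5205
row 4: Σ corner-gray over 10 cells = 5041  → 24.4942
Σ rows: total corner-gray = 23583  → 114.5898 mm³

114.590


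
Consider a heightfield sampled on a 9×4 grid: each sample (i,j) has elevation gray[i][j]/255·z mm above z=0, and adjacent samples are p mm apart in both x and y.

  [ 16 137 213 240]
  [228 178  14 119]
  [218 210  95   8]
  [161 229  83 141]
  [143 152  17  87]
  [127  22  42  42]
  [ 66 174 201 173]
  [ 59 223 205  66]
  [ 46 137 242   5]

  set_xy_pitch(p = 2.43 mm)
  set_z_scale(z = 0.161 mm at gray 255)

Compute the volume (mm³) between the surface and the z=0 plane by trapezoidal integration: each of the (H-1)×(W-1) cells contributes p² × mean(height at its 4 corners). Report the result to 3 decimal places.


11.577

height_mm = gray/255 × 0.161; cell vol = 2.43² × mean(4 corners)
unit = 2.43² × 0.161 / (4×255) = 0.000932048 mm³ per gray-sum
row 0: Σ corner-gray over 3 cells = 1687  → 1.5724
row 1: Σ corner-gray over 3 cells = 1567  → 1.4605
row 2: Σ corner-gray over 3 cells = 1762  → 1.6423
row 3: Σ corner-gray over 3 cells = 1494  → 1.3925
row 4: Σ corner-gray over 3 cells = 865  → 0.8062
row 5: Σ corner-gray over 3 cells = 1286  → 1.1986
row 6: Σ corner-gray over 3 cells = 1970  → 1.8361
row 7: Σ corner-gray over 3 cells = 1790  → 1.6684
Σ rows: total corner-gray = 12421  → 11.5770 mm³


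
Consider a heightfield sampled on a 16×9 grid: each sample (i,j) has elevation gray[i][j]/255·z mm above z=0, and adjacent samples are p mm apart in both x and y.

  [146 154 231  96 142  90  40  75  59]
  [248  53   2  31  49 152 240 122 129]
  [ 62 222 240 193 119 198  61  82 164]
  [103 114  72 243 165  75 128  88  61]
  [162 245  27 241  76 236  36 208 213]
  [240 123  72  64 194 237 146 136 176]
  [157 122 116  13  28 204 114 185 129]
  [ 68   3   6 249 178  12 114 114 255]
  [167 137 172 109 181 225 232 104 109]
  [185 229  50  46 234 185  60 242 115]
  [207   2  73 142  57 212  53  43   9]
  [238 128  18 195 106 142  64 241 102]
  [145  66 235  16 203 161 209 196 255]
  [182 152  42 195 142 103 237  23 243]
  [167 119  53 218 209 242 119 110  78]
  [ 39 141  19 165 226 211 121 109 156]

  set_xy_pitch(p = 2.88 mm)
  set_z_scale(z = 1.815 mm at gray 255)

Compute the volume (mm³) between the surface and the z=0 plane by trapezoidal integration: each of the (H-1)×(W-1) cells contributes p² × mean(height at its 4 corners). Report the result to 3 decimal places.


948.984

height_mm = gray/255 × 1.815; cell vol = 2.88² × mean(4 corners)
unit = 2.88² × 1.815 / (4×255) = 0.0147592 mm³ per gray-sum
row 0: Σ corner-gray over 8 cells = 3536  → 52.1884
row 1: Σ corner-gray over 8 cells = 4131  → 60.9701
row 2: Σ corner-gray over 8 cells = 4390  → 64.7927
row 3: Σ corner-gray over 8 cells = 4447  → 65.6340
row 4: Σ corner-gray over 8 cells = 4873  → 71.9214
row 5: Σ corner-gray over 8 cells = 4210  → 62.1360
row 6: Σ corner-gray over 8 cells = 3525  → 52.0260
row 7: Σ corner-gray over 8 cells = 4271  → 63.0363
row 8: Σ corner-gray over 8 cells = 4988  → 73.6187
row 9: Σ corner-gray over 8 cells = 3772  → 55.6715
row 10: Σ corner-gray over 8 cells = 3508  → 51.7751
row 11: Σ corner-gray over 8 cells = 4700  → 69.3680
row 12: Σ corner-gray over 8 cells = 4785  → 70.6225
row 13: Σ corner-gray over 8 cells = 4598  → 67.8626
row 14: Σ corner-gray over 8 cells = 4564  → 67.3608
Σ rows: total corner-gray = 64298  → 948.9840 mm³


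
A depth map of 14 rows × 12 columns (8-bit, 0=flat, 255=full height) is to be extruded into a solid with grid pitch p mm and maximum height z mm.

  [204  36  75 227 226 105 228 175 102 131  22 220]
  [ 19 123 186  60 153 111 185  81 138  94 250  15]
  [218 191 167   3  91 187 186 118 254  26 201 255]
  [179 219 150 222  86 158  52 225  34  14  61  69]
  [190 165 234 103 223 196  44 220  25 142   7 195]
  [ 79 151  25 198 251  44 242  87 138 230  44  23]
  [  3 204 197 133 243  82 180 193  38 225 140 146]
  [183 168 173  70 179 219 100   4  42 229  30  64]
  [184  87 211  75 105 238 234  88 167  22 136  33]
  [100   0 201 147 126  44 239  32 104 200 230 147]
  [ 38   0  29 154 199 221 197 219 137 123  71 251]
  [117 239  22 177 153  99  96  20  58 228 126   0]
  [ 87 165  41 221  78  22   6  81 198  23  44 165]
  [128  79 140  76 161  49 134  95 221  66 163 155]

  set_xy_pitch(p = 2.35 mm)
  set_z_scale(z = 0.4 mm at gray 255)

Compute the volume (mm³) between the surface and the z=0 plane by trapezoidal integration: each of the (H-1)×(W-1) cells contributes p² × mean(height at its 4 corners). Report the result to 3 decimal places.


161.034

height_mm = gray/255 × 0.4; cell vol = 2.35² × mean(4 corners)
unit = 2.35² × 0.4 / (4×255) = 0.00216569 mm³ per gray-sum
row 0: Σ corner-gray over 11 cells = 5874  → 12.7212
row 1: Σ corner-gray over 11 cells = 6117  → 13.2475
row 2: Σ corner-gray over 11 cells = 6011  → 13.0179
row 3: Σ corner-gray over 11 cells = 5793  → 12.5458
row 4: Σ corner-gray over 11 cells = 6025  → 13.0483
row 5: Σ corner-gray over 11 cells = 6341  → 13.7326
row 6: Σ corner-gray over 11 cells = 6094  → 13.1977
row 7: Σ corner-gray over 11 cells = 5618  → 12.1668
row 8: Σ corner-gray over 11 cells = 5836  → 12.6389
row 9: Σ corner-gray over 11 cells = 5882  → 12.7386
row 10: Σ corner-gray over 11 cells = 5542  → 12.0022
row 11: Σ corner-gray over 11 cells = 4563  → 9.8820
row 12: Σ corner-gray over 11 cells = 4661  → 10.0943
Σ rows: total corner-gray = 74357  → 161.0339 mm³


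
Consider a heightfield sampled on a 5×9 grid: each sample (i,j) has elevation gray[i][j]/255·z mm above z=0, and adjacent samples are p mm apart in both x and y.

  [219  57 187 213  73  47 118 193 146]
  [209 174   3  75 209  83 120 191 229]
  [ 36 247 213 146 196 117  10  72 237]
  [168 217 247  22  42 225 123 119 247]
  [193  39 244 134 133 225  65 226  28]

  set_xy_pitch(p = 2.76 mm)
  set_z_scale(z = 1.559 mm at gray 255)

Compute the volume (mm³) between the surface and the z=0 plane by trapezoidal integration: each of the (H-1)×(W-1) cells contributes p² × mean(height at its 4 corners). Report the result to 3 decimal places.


height_mm = gray/255 × 1.559; cell vol = 2.76² × mean(4 corners)
unit = 2.76² × 1.559 / (4×255) = 0.011643 mm³ per gray-sum
row 0: Σ corner-gray over 8 cells = 4289  → 49.9367
row 1: Σ corner-gray over 8 cells = 4423  → 51.4969
row 2: Σ corner-gray over 8 cells = 4680  → 54.4891
row 3: Σ corner-gray over 8 cells = 4758  → 55.3973
Σ rows: total corner-gray = 18150  → 211.3201 mm³

211.320


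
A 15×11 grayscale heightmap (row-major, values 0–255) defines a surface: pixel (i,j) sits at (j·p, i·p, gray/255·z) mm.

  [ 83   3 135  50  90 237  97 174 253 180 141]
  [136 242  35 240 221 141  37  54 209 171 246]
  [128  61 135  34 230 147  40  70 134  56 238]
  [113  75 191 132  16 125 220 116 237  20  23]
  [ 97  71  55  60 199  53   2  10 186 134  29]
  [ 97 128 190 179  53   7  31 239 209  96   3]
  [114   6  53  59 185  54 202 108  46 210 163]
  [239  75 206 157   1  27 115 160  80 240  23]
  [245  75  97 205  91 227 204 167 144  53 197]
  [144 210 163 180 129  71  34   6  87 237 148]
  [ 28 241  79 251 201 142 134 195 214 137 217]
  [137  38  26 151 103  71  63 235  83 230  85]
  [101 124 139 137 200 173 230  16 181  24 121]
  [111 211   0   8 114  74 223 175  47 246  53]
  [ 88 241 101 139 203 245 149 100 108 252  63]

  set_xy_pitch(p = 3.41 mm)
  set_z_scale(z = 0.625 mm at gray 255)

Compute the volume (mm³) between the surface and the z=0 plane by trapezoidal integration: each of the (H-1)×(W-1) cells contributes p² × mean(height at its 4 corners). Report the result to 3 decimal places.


503.350

height_mm = gray/255 × 0.625; cell vol = 3.41² × mean(4 corners)
unit = 3.41² × 0.625 / (4×255) = 0.00712506 mm³ per gray-sum
row 0: Σ corner-gray over 10 cells = 5744  → 40.9264
row 1: Σ corner-gray over 10 cells = 5262  → 37.4921
row 2: Σ corner-gray over 10 cells = 4580  → 32.6328
row 3: Σ corner-gray over 10 cells = 4066  → 28.9705
row 4: Σ corner-gray over 10 cells = 4030  → 28.7140
row 5: Σ corner-gray over 10 cells = 4487  → 31.9701
row 6: Σ corner-gray over 10 cells = 4507  → 32.1127
row 7: Σ corner-gray over 10 cells = 5352  → 38.1333
row 8: Σ corner-gray over 10 cells = 5494  → 39.1451
row 9: Σ corner-gray over 10 cells = 5959  → 42.4582
row 10: Σ corner-gray over 10 cells = 5655  → 40.2922
row 11: Σ corner-gray over 10 cells = 4892  → 34.8558
row 12: Σ corner-gray over 10 cells = 5030  → 35.8391
row 13: Σ corner-gray over 10 cells = 5587  → 39.8077
Σ rows: total corner-gray = 70645  → 503.3500 mm³


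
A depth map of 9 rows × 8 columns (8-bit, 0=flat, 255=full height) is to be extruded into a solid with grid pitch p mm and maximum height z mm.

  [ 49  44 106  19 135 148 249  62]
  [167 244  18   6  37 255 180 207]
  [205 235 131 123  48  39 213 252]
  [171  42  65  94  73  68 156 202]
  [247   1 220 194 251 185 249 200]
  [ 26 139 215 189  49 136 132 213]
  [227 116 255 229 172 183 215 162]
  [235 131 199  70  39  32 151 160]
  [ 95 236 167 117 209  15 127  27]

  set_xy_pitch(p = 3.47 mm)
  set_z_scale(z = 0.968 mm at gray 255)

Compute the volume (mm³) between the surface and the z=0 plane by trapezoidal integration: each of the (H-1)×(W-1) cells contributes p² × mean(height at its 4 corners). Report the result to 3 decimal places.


363.849

height_mm = gray/255 × 0.968; cell vol = 3.47² × mean(4 corners)
unit = 3.47² × 0.968 / (4×255) = 0.0114271 mm³ per gray-sum
row 0: Σ corner-gray over 7 cells = 3367  → 38.4749
row 1: Σ corner-gray over 7 cells = 3889  → 44.4398
row 2: Σ corner-gray over 7 cells = 3404  → 38.8977
row 3: Σ corner-gray over 7 cells = 4016  → 45.8910
row 4: Σ corner-gray over 7 cells = 4606  → 52.6330
row 5: Σ corner-gray over 7 cells = 4688  → 53.5700
row 6: Σ corner-gray over 7 cells = 4368  → 49.9134
row 7: Σ corner-gray over 7 cells = 3503  → 40.0290
Σ rows: total corner-gray = 31841  → 363.8487 mm³


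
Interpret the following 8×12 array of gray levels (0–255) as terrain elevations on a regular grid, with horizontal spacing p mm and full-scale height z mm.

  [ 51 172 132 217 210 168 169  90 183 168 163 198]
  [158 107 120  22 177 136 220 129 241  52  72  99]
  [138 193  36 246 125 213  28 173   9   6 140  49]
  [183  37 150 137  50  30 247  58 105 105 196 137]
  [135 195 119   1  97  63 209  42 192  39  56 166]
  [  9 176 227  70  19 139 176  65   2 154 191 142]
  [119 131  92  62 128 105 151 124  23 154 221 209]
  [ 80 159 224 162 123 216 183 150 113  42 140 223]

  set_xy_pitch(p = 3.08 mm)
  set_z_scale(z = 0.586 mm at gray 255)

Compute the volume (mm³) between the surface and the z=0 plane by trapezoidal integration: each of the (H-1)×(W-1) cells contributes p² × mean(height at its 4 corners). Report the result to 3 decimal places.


206.774

height_mm = gray/255 × 0.586; cell vol = 3.08² × mean(4 corners)
unit = 3.08² × 0.586 / (4×255) = 0.00545003 mm³ per gray-sum
row 0: Σ corner-gray over 11 cells = 6402  → 34.8911
row 1: Σ corner-gray over 11 cells = 5334  → 29.0705
row 2: Σ corner-gray over 11 cells = 5075  → 27.6589
row 3: Σ corner-gray over 11 cells = 4877  → 26.5798
row 4: Σ corner-gray over 11 cells = 4916  → 26.7923
row 5: Σ corner-gray over 11 cells = 5299  → 28.8797
row 6: Σ corner-gray over 11 cells = 6037  → 32.9018
Σ rows: total corner-gray = 37940  → 206.7741 mm³


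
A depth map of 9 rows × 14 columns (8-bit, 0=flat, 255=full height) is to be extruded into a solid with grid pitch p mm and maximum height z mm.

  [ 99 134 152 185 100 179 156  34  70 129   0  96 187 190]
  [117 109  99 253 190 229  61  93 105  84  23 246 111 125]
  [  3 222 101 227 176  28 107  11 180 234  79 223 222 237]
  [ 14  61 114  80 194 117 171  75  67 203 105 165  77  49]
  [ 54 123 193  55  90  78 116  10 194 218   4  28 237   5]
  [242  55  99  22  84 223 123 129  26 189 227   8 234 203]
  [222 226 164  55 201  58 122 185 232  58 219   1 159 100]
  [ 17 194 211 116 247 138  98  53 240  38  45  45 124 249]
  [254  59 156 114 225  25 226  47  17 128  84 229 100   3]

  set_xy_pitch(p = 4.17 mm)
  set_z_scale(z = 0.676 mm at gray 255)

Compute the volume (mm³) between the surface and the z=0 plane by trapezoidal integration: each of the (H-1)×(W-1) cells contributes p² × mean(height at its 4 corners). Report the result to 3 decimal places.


608.811

height_mm = gray/255 × 0.676; cell vol = 4.17² × mean(4 corners)
unit = 4.17² × 0.676 / (4×255) = 0.0115244 mm³ per gray-sum
row 0: Σ corner-gray over 13 cells = 6581  → 75.8421
row 1: Σ corner-gray over 13 cells = 7308  → 84.2204
row 2: Σ corner-gray over 13 cells = 6781  → 78.1470
row 3: Σ corner-gray over 13 cells = 5672  → 65.3664
row 4: Σ corner-gray over 13 cells = 6034  → 69.5383
row 5: Σ corner-gray over 13 cells = 6965  → 80.2675
row 6: Σ corner-gray over 13 cells = 7046  → 81.2010
row 7: Σ corner-gray over 13 cells = 6441  → 74.2287
Σ rows: total corner-gray = 52828  → 608.8114 mm³


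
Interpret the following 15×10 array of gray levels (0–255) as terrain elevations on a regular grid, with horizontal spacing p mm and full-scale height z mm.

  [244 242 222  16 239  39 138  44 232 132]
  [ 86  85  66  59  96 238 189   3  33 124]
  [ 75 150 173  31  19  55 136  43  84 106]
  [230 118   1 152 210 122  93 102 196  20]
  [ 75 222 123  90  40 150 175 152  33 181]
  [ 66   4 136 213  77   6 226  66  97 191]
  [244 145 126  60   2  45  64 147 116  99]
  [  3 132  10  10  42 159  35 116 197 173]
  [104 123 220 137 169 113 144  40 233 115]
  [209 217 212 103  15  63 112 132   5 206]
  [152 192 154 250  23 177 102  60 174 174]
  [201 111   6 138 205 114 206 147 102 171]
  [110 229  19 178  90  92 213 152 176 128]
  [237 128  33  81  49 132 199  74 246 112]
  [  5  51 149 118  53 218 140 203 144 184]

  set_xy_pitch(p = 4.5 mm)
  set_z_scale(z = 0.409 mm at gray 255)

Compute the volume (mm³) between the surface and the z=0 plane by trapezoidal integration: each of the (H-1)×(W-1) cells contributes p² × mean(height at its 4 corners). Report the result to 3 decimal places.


height_mm = gray/255 × 0.409; cell vol = 4.5² × mean(4 corners)
unit = 4.5² × 0.409 / (4×255) = 0.00811985 mm³ per gray-sum
row 0: Σ corner-gray over 9 cells = 4468  → 36.2795
row 1: Σ corner-gray over 9 cells = 3311  → 26.8848
row 2: Σ corner-gray over 9 cells = 3801  → 30.8636
row 3: Σ corner-gray over 9 cells = 4464  → 36.2470
row 4: Σ corner-gray over 9 cells = 4133  → 33.5594
row 5: Σ corner-gray over 9 cells = 3660  → 29.7187
row 6: Σ corner-gray over 9 cells = 3331  → 27.0472
row 7: Σ corner-gray over 9 cells = 4155  → 33.7380
row 8: Σ corner-gray over 9 cells = 4710  → 38.2445
row 9: Σ corner-gray over 9 cells = 4723  → 38.3501
row 10: Σ corner-gray over 9 cells = 5020  → 40.7617
row 11: Σ corner-gray over 9 cells = 4966  → 40.3232
row 12: Σ corner-gray over 9 cells = 4769  → 38.7236
row 13: Σ corner-gray over 9 cells = 4574  → 37.1402
Σ rows: total corner-gray = 60085  → 487.8814 mm³

487.881


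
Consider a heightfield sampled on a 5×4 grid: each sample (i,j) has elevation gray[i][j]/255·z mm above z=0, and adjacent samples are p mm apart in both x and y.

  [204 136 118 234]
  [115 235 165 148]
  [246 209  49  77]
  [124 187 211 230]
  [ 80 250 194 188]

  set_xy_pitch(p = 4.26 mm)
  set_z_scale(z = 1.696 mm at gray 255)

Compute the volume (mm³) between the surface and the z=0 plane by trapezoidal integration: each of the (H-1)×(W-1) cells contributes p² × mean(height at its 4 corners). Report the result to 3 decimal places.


247.615

height_mm = gray/255 × 1.696; cell vol = 4.26² × mean(4 corners)
unit = 4.26² × 1.696 / (4×255) = 0.0301748 mm³ per gray-sum
row 0: Σ corner-gray over 3 cells = 2009  → 60.6212
row 1: Σ corner-gray over 3 cells = 1902  → 57.3925
row 2: Σ corner-gray over 3 cells = 1989  → 60.0177
row 3: Σ corner-gray over 3 cells = 2306  → 69.5832
Σ rows: total corner-gray = 8206  → 247.6147 mm³


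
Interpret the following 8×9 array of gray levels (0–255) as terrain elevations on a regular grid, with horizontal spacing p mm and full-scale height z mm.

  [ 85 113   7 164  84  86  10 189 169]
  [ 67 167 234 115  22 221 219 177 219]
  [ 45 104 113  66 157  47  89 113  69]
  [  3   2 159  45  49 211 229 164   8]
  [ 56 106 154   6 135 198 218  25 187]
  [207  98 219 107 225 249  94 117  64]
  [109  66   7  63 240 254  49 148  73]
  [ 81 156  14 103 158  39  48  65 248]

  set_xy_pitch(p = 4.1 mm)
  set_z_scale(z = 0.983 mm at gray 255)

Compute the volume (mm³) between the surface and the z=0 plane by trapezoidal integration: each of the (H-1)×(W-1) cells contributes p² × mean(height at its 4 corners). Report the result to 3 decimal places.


height_mm = gray/255 × 0.983; cell vol = 4.1² × mean(4 corners)
unit = 4.1² × 0.983 / (4×255) = 0.0162002 mm³ per gray-sum
row 0: Σ corner-gray over 8 cells = 4156  → 67.3281
row 1: Σ corner-gray over 8 cells = 4088  → 66.2265
row 2: Σ corner-gray over 8 cells = 3221  → 52.1809
row 3: Σ corner-gray over 8 cells = 3656  → 59.2280
row 4: Σ corner-gray over 8 cells = 4416  → 71.5402
row 5: Σ corner-gray over 8 cells = 4325  → 70.0660
row 6: Σ corner-gray over 8 cells = 3331  → 53.9630
Σ rows: total corner-gray = 27193  → 440.5327 mm³

440.533


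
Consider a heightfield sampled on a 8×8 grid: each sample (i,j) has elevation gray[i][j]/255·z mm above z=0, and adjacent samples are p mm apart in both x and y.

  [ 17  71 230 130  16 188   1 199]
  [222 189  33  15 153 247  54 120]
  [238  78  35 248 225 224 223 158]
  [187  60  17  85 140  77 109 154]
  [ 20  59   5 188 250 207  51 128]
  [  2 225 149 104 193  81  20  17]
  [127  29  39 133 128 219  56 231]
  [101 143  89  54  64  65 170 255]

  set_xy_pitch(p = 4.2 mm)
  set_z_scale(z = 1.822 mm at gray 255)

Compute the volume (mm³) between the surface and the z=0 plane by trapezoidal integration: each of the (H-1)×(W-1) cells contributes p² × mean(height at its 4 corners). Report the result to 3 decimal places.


height_mm = gray/255 × 1.822; cell vol = 4.2² × mean(4 corners)
unit = 4.2² × 1.822 / (4×255) = 0.0315099 mm³ per gray-sum
row 0: Σ corner-gray over 7 cells = 3212  → 101.2097
row 1: Σ corner-gray over 7 cells = 4186  → 131.9004
row 2: Σ corner-gray over 7 cells = 3779  → 119.0758
row 3: Σ corner-gray over 7 cells = 2985  → 94.0570
row 4: Σ corner-gray over 7 cells = 3231  → 101.8084
row 5: Σ corner-gray over 7 cells = 3129  → 98.5944
row 6: Σ corner-gray over 7 cells = 3092  → 97.4286
Σ rows: total corner-gray = 23614  → 744.0744 mm³

744.074


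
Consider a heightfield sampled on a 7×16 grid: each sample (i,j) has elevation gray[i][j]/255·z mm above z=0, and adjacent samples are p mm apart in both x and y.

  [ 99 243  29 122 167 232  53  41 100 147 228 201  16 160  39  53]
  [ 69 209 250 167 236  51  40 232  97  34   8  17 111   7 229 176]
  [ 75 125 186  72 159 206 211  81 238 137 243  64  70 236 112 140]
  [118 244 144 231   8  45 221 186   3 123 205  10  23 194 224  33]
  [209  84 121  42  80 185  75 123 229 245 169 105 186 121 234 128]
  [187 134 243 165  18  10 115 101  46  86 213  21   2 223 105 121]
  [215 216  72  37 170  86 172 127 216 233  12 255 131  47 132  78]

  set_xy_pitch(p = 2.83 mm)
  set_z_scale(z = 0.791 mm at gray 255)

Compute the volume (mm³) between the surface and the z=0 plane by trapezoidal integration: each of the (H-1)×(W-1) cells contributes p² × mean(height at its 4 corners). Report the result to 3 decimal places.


291.940

height_mm = gray/255 × 0.791; cell vol = 2.83² × mean(4 corners)
unit = 2.83² × 0.791 / (4×255) = 0.00621082 mm³ per gray-sum
row 0: Σ corner-gray over 15 cells = 7329  → 45.5191
row 1: Σ corner-gray over 15 cells = 8116  → 50.4070
row 2: Σ corner-gray over 15 cells = 8368  → 51.9722
row 3: Σ corner-gray over 15 cells = 8208  → 50.9784
row 4: Σ corner-gray over 15 cells = 7607  → 47.2457
row 5: Σ corner-gray over 15 cells = 7377  → 45.8172
Σ rows: total corner-gray = 47005  → 291.9398 mm³


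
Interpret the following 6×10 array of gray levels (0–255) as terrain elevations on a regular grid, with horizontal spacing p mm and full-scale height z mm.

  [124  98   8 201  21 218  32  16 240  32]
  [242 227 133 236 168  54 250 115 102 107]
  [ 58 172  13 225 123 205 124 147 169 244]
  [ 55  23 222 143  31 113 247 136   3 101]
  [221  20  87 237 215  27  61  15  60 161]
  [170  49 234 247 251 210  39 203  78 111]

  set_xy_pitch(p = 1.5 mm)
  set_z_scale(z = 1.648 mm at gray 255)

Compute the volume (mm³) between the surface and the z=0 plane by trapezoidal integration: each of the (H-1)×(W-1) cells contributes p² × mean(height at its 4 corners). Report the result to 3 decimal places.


height_mm = gray/255 × 1.648; cell vol = 1.5² × mean(4 corners)
unit = 1.5² × 1.648 / (4×255) = 0.00363529 mm³ per gray-sum
row 0: Σ corner-gray over 9 cells = 4743  → 17.2422
row 1: Σ corner-gray over 9 cells = 5577  → 20.2740
row 2: Σ corner-gray over 9 cells = 4650  → 16.9041
row 3: Σ corner-gray over 9 cells = 3818  → 13.8796
row 4: Σ corner-gray over 9 cells = 4729  → 17.1913
Σ rows: total corner-gray = 23517  → 85.4912 mm³

85.491


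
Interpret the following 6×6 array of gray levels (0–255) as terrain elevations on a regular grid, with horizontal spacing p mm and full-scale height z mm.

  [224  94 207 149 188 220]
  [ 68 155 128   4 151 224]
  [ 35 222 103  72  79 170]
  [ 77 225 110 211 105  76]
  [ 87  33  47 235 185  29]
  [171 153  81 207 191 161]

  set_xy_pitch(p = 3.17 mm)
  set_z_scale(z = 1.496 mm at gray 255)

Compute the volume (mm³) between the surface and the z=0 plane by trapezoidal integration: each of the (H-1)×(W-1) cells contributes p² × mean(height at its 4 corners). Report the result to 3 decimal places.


height_mm = gray/255 × 1.496; cell vol = 3.17² × mean(4 corners)
unit = 3.17² × 1.496 / (4×255) = 0.0147384 mm³ per gray-sum
row 0: Σ corner-gray over 5 cells = 2888  → 42.5645
row 1: Σ corner-gray over 5 cells = 2325  → 34.2667
row 2: Σ corner-gray over 5 cells = 2612  → 38.4967
row 3: Σ corner-gray over 5 cells = 2571  → 37.8924
row 4: Σ corner-gray over 5 cells = 2712  → 39.9705
Σ rows: total corner-gray = 13108  → 193.1908 mm³

193.191


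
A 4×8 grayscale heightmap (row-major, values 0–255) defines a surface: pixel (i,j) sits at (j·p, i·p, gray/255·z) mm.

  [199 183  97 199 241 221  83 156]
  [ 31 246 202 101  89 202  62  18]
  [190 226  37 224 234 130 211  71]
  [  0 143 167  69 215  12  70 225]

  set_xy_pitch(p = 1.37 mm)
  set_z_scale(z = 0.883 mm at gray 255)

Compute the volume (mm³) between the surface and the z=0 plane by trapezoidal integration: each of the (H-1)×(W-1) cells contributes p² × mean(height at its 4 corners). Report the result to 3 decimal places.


height_mm = gray/255 × 0.883; cell vol = 1.37² × mean(4 corners)
unit = 1.37² × 0.883 / (4×255) = 0.00162481 mm³ per gray-sum
row 0: Σ corner-gray over 7 cells = 4256  → 6.9152
row 1: Σ corner-gray over 7 cells = 4238  → 6.8859
row 2: Σ corner-gray over 7 cells = 3962  → 6.4375
Σ rows: total corner-gray = 12456  → 20.2386 mm³

20.239


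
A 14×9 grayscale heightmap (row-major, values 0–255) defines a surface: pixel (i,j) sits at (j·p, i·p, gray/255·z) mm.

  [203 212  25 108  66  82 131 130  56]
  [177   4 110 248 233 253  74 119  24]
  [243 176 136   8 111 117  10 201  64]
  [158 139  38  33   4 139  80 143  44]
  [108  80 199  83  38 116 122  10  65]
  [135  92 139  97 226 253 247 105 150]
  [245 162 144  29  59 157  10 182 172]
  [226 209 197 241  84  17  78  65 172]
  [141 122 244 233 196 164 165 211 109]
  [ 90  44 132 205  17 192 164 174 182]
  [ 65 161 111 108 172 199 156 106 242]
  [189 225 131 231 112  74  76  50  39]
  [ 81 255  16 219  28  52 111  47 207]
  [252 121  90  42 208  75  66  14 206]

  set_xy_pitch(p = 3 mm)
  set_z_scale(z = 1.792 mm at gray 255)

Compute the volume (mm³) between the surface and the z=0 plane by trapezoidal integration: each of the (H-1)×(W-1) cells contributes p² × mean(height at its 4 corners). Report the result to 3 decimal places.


height_mm = gray/255 × 1.792; cell vol = 3² × mean(4 corners)
unit = 3² × 1.792 / (4×255) = 0.0158118 mm³ per gray-sum
row 0: Σ corner-gray over 8 cells = 4050  → 64.0376
row 1: Σ corner-gray over 8 cells = 4108  → 64.9547
row 2: Σ corner-gray over 8 cells = 3179  → 50.2656
row 3: Σ corner-gray over 8 cells = 2823  → 44.6366
row 4: Σ corner-gray over 8 cells = 4072  → 64.3855
row 5: Σ corner-gray over 8 cells = 4506  → 71.2478
row 6: Σ corner-gray over 8 cells = 4083  → 64.5594
row 7: Σ corner-gray over 8 cells = 5100  → 80.6400
row 8: Σ corner-gray over 8 cells = 5048  → 79.8178
row 9: Σ corner-gray over 8 cells = 4461  → 70.5363
row 10: Σ corner-gray over 8 cells = 4359  → 68.9235
row 11: Σ corner-gray over 8 cells = 3770  → 59.6104
row 12: Σ corner-gray over 8 cells = 3434  → 54.2976
Σ rows: total corner-gray = 52993  → 837.9128 mm³

837.913


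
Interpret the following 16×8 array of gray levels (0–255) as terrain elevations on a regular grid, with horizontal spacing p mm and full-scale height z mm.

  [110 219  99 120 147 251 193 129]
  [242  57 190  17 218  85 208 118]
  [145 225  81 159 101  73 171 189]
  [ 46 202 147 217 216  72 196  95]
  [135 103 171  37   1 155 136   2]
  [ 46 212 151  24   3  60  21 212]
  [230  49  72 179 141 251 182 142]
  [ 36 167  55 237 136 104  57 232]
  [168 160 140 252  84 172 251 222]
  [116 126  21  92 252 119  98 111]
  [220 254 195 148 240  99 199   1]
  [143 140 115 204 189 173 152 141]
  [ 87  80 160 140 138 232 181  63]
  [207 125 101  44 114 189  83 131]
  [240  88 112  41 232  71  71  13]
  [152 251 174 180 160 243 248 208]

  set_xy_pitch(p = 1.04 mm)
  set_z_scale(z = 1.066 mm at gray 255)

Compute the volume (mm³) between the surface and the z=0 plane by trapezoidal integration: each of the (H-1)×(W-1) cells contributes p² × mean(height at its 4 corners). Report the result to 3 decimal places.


height_mm = gray/255 × 1.066; cell vol = 1.04² × mean(4 corners)
unit = 1.04² × 1.066 / (4×255) = 0.00113038 mm³ per gray-sum
row 0: Σ corner-gray over 7 cells = 4207  → 4.7555
row 1: Σ corner-gray over 7 cells = 3864  → 4.3678
row 2: Σ corner-gray over 7 cells = 4195  → 4.7419
row 3: Σ corner-gray over 7 cells = 3584  → 4.0513
row 4: Σ corner-gray over 7 cells = 2543  → 2.8746
row 5: Σ corner-gray over 7 cells = 3320  → 3.7529
row 6: Σ corner-gray over 7 cells = 3900  → 4.4085
row 7: Σ corner-gray over 7 cells = 4288  → 4.8471
row 8: Σ corner-gray over 7 cells = 4151  → 4.6922
row 9: Σ corner-gray over 7 cells = 4134  → 4.6730
row 10: Σ corner-gray over 7 cells = 4721  → 5.3365
row 11: Σ corner-gray over 7 cells = 4242  → 4.7951
row 12: Σ corner-gray over 7 cells = 3662  → 4.1394
row 13: Σ corner-gray over 7 cells = 3133  → 3.5415
row 14: Σ corner-gray over 7 cells = 4355  → 4.9228
Σ rows: total corner-gray = 58299  → 65.8999 mm³

65.900


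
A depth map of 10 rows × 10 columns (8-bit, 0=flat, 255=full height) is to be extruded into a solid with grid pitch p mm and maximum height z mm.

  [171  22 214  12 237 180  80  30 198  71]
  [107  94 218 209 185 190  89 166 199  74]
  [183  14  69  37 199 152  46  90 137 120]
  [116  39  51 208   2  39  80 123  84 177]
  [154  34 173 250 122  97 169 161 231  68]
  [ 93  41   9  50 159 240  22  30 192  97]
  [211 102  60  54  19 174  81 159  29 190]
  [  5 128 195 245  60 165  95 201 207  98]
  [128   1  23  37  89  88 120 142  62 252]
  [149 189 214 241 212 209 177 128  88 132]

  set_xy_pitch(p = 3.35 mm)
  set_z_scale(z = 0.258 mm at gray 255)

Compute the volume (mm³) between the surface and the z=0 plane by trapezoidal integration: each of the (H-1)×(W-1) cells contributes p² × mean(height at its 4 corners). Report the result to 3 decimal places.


height_mm = gray/255 × 0.258; cell vol = 3.35² × mean(4 corners)
unit = 3.35² × 0.258 / (4×255) = 0.00283863 mm³ per gray-sum
row 0: Σ corner-gray over 9 cells = 5069  → 14.3890
row 1: Σ corner-gray over 9 cells = 4672  → 13.2621
row 2: Σ corner-gray over 9 cells = 3336  → 9.4697
row 3: Σ corner-gray over 9 cells = 4241  → 12.0386
row 4: Σ corner-gray over 9 cells = 4372  → 12.4105
row 5: Σ corner-gray over 9 cells = 3433  → 9.7450
row 6: Σ corner-gray over 9 cells = 4452  → 12.6376
row 7: Σ corner-gray over 9 cells = 4199  → 11.9194
row 8: Σ corner-gray over 9 cells = 4701  → 13.3444
Σ rows: total corner-gray = 38475  → 109.2164 mm³

109.216


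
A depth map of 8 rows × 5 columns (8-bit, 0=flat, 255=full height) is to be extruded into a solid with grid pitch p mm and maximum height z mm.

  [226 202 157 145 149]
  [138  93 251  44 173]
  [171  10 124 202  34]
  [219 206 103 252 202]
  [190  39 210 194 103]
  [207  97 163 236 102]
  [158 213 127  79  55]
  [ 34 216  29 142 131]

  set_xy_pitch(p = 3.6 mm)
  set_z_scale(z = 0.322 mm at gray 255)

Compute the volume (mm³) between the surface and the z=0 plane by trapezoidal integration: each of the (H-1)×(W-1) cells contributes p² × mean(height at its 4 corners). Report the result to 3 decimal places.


height_mm = gray/255 × 0.322; cell vol = 3.6² × mean(4 corners)
unit = 3.6² × 0.322 / (4×255) = 0.00409129 mm³ per gray-sum
row 0: Σ corner-gray over 4 cells = 2470  → 10.1055
row 1: Σ corner-gray over 4 cells = 1964  → 8.0353
row 2: Σ corner-gray over 4 cells = 2420  → 9.9009
row 3: Σ corner-gray over 4 cells = 2722  → 11.1365
row 4: Σ corner-gray over 4 cells = 2480  → 10.1464
row 5: Σ corner-gray over 4 cells = 2352  → 9.6227
row 6: Σ corner-gray over 4 cells = 1990  → 8.1417
Σ rows: total corner-gray = 16398  → 67.0890 mm³

67.089


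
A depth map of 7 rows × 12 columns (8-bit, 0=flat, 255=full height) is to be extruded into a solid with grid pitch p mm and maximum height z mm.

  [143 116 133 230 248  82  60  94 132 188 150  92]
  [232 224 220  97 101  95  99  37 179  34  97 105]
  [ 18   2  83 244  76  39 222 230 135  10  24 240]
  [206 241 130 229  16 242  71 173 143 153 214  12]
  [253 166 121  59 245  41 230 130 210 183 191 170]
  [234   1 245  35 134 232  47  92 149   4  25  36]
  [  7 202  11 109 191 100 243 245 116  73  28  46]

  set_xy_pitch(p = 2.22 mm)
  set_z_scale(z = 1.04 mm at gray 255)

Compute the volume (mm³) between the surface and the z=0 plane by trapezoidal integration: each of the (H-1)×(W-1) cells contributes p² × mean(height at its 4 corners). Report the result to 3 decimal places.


172.871

height_mm = gray/255 × 1.04; cell vol = 2.22² × mean(4 corners)
unit = 2.22² × 1.04 / (4×255) = 0.00502504 mm³ per gray-sum
row 0: Σ corner-gray over 11 cells = 5804  → 29.1653
row 1: Σ corner-gray over 11 cells = 5091  → 25.5825
row 2: Σ corner-gray over 11 cells = 5830  → 29.2960
row 3: Σ corner-gray over 11 cells = 7017  → 35.2607
row 4: Σ corner-gray over 11 cells = 5773  → 29.0095
row 5: Σ corner-gray over 11 cells = 4887  → 24.5573
Σ rows: total corner-gray = 34402  → 172.8713 mm³


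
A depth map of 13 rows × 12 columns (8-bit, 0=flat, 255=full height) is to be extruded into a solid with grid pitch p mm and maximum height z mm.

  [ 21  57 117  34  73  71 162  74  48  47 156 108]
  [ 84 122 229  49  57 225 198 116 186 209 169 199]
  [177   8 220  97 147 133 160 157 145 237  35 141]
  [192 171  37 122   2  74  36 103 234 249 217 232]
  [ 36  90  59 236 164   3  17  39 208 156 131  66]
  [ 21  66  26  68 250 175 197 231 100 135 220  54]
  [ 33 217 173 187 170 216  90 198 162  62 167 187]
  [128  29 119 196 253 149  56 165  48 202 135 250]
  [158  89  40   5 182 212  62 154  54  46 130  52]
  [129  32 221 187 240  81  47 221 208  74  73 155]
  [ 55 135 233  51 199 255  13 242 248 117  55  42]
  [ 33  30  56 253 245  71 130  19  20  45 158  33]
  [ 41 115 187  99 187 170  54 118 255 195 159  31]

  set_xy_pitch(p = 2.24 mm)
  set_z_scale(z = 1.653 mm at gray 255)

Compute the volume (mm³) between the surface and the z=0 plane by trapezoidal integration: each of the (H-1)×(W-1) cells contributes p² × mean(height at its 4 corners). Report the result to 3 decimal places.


556.509

height_mm = gray/255 × 1.653; cell vol = 2.24² × mean(4 corners)
unit = 2.24² × 1.653 / (4×255) = 0.00813146 mm³ per gray-sum
row 0: Σ corner-gray over 11 cells = 5210  → 42.3649
row 1: Σ corner-gray over 11 cells = 6399  → 52.0332
row 2: Σ corner-gray over 11 cells = 5910  → 48.0569
row 3: Σ corner-gray over 11 cells = 5222  → 42.4625
row 4: Σ corner-gray over 11 cells = 5319  → 43.2513
row 5: Σ corner-gray over 11 cells = 6515  → 52.9765
row 6: Σ corner-gray over 11 cells = 6586  → 53.5538
row 7: Σ corner-gray over 11 cells = 5240  → 42.6089
row 8: Σ corner-gray over 11 cells = 5210  → 42.3649
row 9: Σ corner-gray over 11 cells = 6245  → 50.7810
row 10: Σ corner-gray over 11 cells = 5313  → 43.2025
row 11: Σ corner-gray over 11 cells = 5270  → 42.8528
Σ rows: total corner-gray = 68439  → 556.5092 mm³


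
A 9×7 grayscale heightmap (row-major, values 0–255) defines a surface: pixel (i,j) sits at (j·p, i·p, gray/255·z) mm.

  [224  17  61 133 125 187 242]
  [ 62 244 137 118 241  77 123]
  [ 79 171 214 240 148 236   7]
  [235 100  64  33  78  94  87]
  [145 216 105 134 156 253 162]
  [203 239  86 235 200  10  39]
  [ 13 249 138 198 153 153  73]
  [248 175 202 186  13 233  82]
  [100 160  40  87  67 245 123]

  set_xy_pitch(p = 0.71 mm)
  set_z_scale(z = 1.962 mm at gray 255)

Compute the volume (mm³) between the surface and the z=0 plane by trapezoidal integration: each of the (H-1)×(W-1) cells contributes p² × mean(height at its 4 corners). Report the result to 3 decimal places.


27.310

height_mm = gray/255 × 1.962; cell vol = 0.71² × mean(4 corners)
unit = 0.71² × 1.962 / (4×255) = 0.000969651 mm³ per gray-sum
row 0: Σ corner-gray over 6 cells = 3331  → 3.2299
row 1: Σ corner-gray over 6 cells = 3923  → 3.8039
row 2: Σ corner-gray over 6 cells = 3164  → 3.0680
row 3: Σ corner-gray over 6 cells = 3095  → 3.0011
row 4: Σ corner-gray over 6 cells = 3817  → 3.7012
row 5: Σ corner-gray over 6 cells = 3650  → 3.5392
row 6: Σ corner-gray over 6 cells = 3816  → 3.7002
row 7: Σ corner-gray over 6 cells = 3369  → 3.2668
Σ rows: total corner-gray = 28165  → 27.3102 mm³
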